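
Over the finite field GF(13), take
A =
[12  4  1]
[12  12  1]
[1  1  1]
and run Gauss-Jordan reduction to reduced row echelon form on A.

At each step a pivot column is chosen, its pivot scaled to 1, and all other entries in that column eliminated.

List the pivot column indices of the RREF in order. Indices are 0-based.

step 1: normalize row 0 (÷12) = (1, 9, 12)
  row 1: subtract 12×row0 = (0, 8, 0)
  row 2: subtract 1×row0 = (0, 5, 2)
step 2: normalize row 1 (÷8) = (0, 1, 0)
  row 0: subtract 9×row1 = (1, 0, 12)
  row 2: subtract 5×row1 = (0, 0, 2)
step 3: normalize row 2 (÷2) = (0, 0, 1)
  row 0: subtract 12×row2 = (1, 0, 0)

pivot columns: 0, 1, 2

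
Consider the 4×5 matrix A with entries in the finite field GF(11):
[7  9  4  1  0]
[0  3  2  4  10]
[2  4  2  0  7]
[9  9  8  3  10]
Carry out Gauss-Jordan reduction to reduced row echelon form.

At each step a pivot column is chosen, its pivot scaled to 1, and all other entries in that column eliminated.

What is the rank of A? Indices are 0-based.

rank = 4

[1] R0 /= 7  ⇒  (1, 6, 10, 8, 0)
     R2 -= 2·R0  ⇒  (0, 3, 4, 6, 7)
     R3 -= 9·R0  ⇒  (0, 10, 6, 8, 10)
[2] R1 /= 3  ⇒  (0, 1, 8, 5, 7)
     R0 -= 6·R1  ⇒  (1, 0, 6, 0, 2)
     R2 -= 3·R1  ⇒  (0, 0, 2, 2, 8)
     R3 -= 10·R1  ⇒  (0, 0, 3, 2, 6)
[3] R2 /= 2  ⇒  (0, 0, 1, 1, 4)
     R0 -= 6·R2  ⇒  (1, 0, 0, 5, 0)
     R1 -= 8·R2  ⇒  (0, 1, 0, 8, 8)
     R3 -= 3·R2  ⇒  (0, 0, 0, 10, 5)
[4] R3 /= 10  ⇒  (0, 0, 0, 1, 6)
     R0 -= 5·R3  ⇒  (1, 0, 0, 0, 3)
     R1 -= 8·R3  ⇒  (0, 1, 0, 0, 4)
     R2 -= 1·R3  ⇒  (0, 0, 1, 0, 9)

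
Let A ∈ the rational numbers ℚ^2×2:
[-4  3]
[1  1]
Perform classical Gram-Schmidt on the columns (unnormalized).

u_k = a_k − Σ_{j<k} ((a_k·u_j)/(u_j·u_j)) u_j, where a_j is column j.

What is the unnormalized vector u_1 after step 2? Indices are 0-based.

u_1 = (7/17, 28/17)

Step 1: u_0 = a_0 = (-4, 1).
Step 2: u_1 = a_1 − (-11/17)·u_0 = (7/17, 28/17).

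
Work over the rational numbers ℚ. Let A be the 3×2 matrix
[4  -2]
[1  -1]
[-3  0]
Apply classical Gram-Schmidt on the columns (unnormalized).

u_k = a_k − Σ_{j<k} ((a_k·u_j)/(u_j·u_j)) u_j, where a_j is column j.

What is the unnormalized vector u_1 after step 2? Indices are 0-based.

u_1 = (-8/13, -17/26, -27/26)

Step 1: u_0 = a_0 = (4, 1, -3).
Step 2: u_1 = a_1 − (-9/26)·u_0 = (-8/13, -17/26, -27/26).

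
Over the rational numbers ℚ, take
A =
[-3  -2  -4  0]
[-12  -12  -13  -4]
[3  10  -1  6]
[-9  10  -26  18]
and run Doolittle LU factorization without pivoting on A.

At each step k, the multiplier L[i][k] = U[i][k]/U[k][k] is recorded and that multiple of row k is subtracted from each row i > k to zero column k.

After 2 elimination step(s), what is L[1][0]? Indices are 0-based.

Step 1: pivot at (0,0) is -3.
  row1 ← row1 − (4)·row0  ⇒  L[1][0]=4, U row1=(0, -4, 3, -4)
  row2 ← row2 − (-1)·row0  ⇒  L[2][0]=-1, U row2=(0, 8, -5, 6)
  row3 ← row3 − (3)·row0  ⇒  L[3][0]=3, U row3=(0, 16, -14, 18)
Step 2: pivot at (1,1) is -4.
  row2 ← row2 − (-2)·row1  ⇒  L[2][1]=-2, U row2=(0, 0, 1, -2)
  row3 ← row3 − (-4)·row1  ⇒  L[3][1]=-4, U row3=(0, 0, -2, 2)

L[1][0] = 4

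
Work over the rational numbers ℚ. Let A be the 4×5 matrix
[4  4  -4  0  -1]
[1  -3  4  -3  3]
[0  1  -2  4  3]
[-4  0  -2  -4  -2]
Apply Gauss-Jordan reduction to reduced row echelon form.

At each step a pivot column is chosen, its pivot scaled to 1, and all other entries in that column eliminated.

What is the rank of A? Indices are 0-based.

rank = 4

pivot(0,0)=4: scale R0 → (1, 1, -1, 0, -1/4)
  clear (1,0): R1 −= (1)R0 → (0, -4, 5, -3, 13/4)
  clear (3,0): R3 −= (-4)R0 → (0, 4, -6, -4, -3)
pivot(1,1)=-4: scale R1 → (0, 1, -5/4, 3/4, -13/16)
  clear (0,1): R0 −= (1)R1 → (1, 0, 1/4, -3/4, 9/16)
  clear (2,1): R2 −= (1)R1 → (0, 0, -3/4, 13/4, 61/16)
  clear (3,1): R3 −= (4)R1 → (0, 0, -1, -7, 1/4)
pivot(2,2)=-3/4: scale R2 → (0, 0, 1, -13/3, -61/12)
  clear (0,2): R0 −= (1/4)R2 → (1, 0, 0, 1/3, 11/6)
  clear (1,2): R1 −= (-5/4)R2 → (0, 1, 0, -14/3, -43/6)
  clear (3,2): R3 −= (-1)R2 → (0, 0, 0, -34/3, -29/6)
pivot(3,3)=-34/3: scale R3 → (0, 0, 0, 1, 29/68)
  clear (0,3): R0 −= (1/3)R3 → (1, 0, 0, 0, 115/68)
  clear (1,3): R1 −= (-14/3)R3 → (0, 1, 0, 0, -88/17)
  clear (2,3): R2 −= (-13/3)R3 → (0, 0, 1, 0, -55/17)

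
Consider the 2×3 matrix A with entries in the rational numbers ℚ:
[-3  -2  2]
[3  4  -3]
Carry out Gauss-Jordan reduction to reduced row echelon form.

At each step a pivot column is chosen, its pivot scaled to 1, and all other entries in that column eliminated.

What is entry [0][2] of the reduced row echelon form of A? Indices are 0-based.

M[0][2] = -1/3

[1] R0 /= -3  ⇒  (1, 2/3, -2/3)
     R1 -= 3·R0  ⇒  (0, 2, -1)
[2] R1 /= 2  ⇒  (0, 1, -1/2)
     R0 -= 2/3·R1  ⇒  (1, 0, -1/3)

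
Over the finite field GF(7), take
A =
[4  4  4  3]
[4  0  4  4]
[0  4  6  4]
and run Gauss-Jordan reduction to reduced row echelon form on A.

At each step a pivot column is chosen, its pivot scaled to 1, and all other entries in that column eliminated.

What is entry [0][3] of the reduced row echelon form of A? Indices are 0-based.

step 1: normalize row 0 (÷4) = (1, 1, 1, 6)
  row 1: subtract 4×row0 = (0, 3, 0, 1)
step 2: normalize row 1 (÷3) = (0, 1, 0, 5)
  row 0: subtract 1×row1 = (1, 0, 1, 1)
  row 2: subtract 4×row1 = (0, 0, 6, 5)
step 3: normalize row 2 (÷6) = (0, 0, 1, 2)
  row 0: subtract 1×row2 = (1, 0, 0, 6)

M[0][3] = 6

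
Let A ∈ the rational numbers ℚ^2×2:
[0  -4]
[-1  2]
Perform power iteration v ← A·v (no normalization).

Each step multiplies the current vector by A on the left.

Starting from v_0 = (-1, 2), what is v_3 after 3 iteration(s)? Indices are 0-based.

v_0 = (-1, 2).
v_1 = A·v_0 = (-8, 5).
v_2 = A·v_1 = (-20, 18).
v_3 = A·v_2 = (-72, 56).

v_3 = (-72, 56)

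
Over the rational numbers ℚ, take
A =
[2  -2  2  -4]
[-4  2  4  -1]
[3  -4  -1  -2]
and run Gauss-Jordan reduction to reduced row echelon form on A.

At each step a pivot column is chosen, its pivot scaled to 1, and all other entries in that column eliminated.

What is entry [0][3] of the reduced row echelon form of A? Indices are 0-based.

M[0][3] = -11/16

pivot(0,0)=2: scale R0 → (1, -1, 1, -2)
  clear (1,0): R1 −= (-4)R0 → (0, -2, 8, -9)
  clear (2,0): R2 −= (3)R0 → (0, -1, -4, 4)
pivot(1,1)=-2: scale R1 → (0, 1, -4, 9/2)
  clear (0,1): R0 −= (-1)R1 → (1, 0, -3, 5/2)
  clear (2,1): R2 −= (-1)R1 → (0, 0, -8, 17/2)
pivot(2,2)=-8: scale R2 → (0, 0, 1, -17/16)
  clear (0,2): R0 −= (-3)R2 → (1, 0, 0, -11/16)
  clear (1,2): R1 −= (-4)R2 → (0, 1, 0, 1/4)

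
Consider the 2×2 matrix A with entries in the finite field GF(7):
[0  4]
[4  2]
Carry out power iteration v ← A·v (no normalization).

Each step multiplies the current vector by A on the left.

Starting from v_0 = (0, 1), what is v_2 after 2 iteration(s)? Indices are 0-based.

v_0 = (0, 1).
v_1 = A·v_0 = (4, 2).
v_2 = A·v_1 = (1, 6).

v_2 = (1, 6)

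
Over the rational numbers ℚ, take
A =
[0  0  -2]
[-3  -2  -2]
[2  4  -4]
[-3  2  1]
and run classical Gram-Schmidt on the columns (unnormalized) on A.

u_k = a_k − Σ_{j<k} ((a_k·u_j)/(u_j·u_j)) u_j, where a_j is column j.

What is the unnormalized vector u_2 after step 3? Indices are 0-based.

u_2 = (-2, -88/29, -66/29, 44/29)

Step 1: u_0 = a_0 = (0, -3, 2, -3).
Step 2: u_1 = a_1 − (4/11)·u_0 = (0, -10/11, 36/11, 34/11).
Step 3: u_2 = a_2 − (-5/22)·u_0 − (-45/116)·u_1 = (-2, -88/29, -66/29, 44/29).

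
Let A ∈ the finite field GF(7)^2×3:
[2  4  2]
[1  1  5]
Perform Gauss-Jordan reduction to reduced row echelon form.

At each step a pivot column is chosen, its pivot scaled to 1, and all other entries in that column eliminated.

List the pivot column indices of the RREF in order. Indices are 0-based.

pivot columns: 0, 1

step 1: normalize row 0 (÷2) = (1, 2, 1)
  row 1: subtract 1×row0 = (0, 6, 4)
step 2: normalize row 1 (÷6) = (0, 1, 3)
  row 0: subtract 2×row1 = (1, 0, 2)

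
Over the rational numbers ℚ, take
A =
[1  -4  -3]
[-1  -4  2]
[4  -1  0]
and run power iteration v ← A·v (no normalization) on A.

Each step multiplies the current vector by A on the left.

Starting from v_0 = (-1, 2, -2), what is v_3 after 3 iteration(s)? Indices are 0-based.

v_0 = (-1, 2, -2).
v_1 = A·v_0 = (-3, -11, -6).
v_2 = A·v_1 = (59, 35, -1).
v_3 = A·v_2 = (-78, -201, 201).

v_3 = (-78, -201, 201)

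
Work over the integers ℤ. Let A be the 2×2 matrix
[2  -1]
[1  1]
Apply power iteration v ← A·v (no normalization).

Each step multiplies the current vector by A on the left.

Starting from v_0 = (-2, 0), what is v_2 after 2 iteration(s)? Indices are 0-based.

v_0 = (-2, 0).
v_1 = A·v_0 = (-4, -2).
v_2 = A·v_1 = (-6, -6).

v_2 = (-6, -6)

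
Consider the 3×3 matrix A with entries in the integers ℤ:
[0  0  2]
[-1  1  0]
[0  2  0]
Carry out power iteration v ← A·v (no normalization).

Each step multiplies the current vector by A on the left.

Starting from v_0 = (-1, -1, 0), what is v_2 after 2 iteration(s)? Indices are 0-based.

v_2 = (-4, 0, 0)

v_0 = (-1, -1, 0).
v_1 = A·v_0 = (0, 0, -2).
v_2 = A·v_1 = (-4, 0, 0).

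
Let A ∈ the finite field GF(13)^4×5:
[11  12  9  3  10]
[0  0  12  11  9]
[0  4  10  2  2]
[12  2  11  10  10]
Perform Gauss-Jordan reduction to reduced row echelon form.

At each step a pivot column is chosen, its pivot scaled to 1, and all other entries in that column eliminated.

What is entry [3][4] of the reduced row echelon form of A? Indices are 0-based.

M[3][4] = 11

step 1: normalize row 0 (÷11) = (1, 7, 2, 5, 8)
  row 3: subtract 12×row0 = (0, 9, 0, 2, 5)
step 2: exchange rows 1,2
step 2: normalize row 1 (÷4) = (0, 1, 9, 7, 7)
  row 0: subtract 7×row1 = (1, 0, 4, 8, 11)
  row 3: subtract 9×row1 = (0, 0, 10, 4, 7)
step 3: normalize row 2 (÷12) = (0, 0, 1, 2, 4)
  row 0: subtract 4×row2 = (1, 0, 0, 0, 8)
  row 1: subtract 9×row2 = (0, 1, 0, 2, 10)
  row 3: subtract 10×row2 = (0, 0, 0, 10, 6)
step 4: normalize row 3 (÷10) = (0, 0, 0, 1, 11)
  row 1: subtract 2×row3 = (0, 1, 0, 0, 1)
  row 2: subtract 2×row3 = (0, 0, 1, 0, 8)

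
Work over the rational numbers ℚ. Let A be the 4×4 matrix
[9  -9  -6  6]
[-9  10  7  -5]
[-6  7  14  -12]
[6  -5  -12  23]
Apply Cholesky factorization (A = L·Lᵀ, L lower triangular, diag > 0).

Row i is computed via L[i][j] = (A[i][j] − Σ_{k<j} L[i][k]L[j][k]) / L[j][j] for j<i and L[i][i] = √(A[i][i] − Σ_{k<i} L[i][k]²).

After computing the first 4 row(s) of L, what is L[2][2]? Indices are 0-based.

L[2][2] = 3

Step 1: L[0][0] = √(9) = 3.
  L[1][0] = (-9) / L[0][0] = -3.
Step 2: L[1][1] = √(1) = 1.
  L[2][0] = (-6) / L[0][0] = -2.
  L[2][1] = (1) / L[1][1] = 1.
Step 3: L[2][2] = √(9) = 3.
  L[3][0] = (6) / L[0][0] = 2.
  L[3][1] = (1) / L[1][1] = 1.
  L[3][2] = (-9) / L[2][2] = -3.
Step 4: L[3][3] = √(9) = 3.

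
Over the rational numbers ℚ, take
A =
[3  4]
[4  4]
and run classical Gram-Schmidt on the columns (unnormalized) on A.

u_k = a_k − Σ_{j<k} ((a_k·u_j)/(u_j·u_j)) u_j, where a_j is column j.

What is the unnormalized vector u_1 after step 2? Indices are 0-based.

u_1 = (16/25, -12/25)

Step 1: u_0 = a_0 = (3, 4).
Step 2: u_1 = a_1 − (28/25)·u_0 = (16/25, -12/25).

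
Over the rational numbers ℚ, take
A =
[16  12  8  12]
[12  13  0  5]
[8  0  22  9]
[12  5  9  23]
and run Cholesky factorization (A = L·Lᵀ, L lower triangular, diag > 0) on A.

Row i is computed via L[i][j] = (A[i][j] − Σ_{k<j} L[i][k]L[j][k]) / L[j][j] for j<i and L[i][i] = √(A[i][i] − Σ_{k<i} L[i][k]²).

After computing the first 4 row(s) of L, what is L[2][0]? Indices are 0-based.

L[2][0] = 2

Step 1: L[0][0] = √(16) = 4.
  L[1][0] = (12) / L[0][0] = 3.
Step 2: L[1][1] = √(4) = 2.
  L[2][0] = (8) / L[0][0] = 2.
  L[2][1] = (-6) / L[1][1] = -3.
Step 3: L[2][2] = √(9) = 3.
  L[3][0] = (12) / L[0][0] = 3.
  L[3][1] = (-4) / L[1][1] = -2.
  L[3][2] = (-3) / L[2][2] = -1.
Step 4: L[3][3] = √(9) = 3.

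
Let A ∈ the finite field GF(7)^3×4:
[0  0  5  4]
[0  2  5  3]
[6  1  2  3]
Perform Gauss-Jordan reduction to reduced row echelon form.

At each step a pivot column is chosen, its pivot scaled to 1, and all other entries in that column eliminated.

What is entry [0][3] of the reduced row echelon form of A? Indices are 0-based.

step 1: exchange rows 0,2
step 1: normalize row 0 (÷6) = (1, 6, 5, 4)
step 2: normalize row 1 (÷2) = (0, 1, 6, 5)
  row 0: subtract 6×row1 = (1, 0, 4, 2)
step 3: normalize row 2 (÷5) = (0, 0, 1, 5)
  row 0: subtract 4×row2 = (1, 0, 0, 3)
  row 1: subtract 6×row2 = (0, 1, 0, 3)

M[0][3] = 3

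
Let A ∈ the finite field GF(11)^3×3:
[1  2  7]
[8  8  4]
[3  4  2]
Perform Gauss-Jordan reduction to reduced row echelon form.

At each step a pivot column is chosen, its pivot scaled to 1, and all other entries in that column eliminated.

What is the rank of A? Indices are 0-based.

[1] R0 /= 1  ⇒  (1, 2, 7)
     R1 -= 8·R0  ⇒  (0, 3, 3)
     R2 -= 3·R0  ⇒  (0, 9, 3)
[2] R1 /= 3  ⇒  (0, 1, 1)
     R0 -= 2·R1  ⇒  (1, 0, 5)
     R2 -= 9·R1  ⇒  (0, 0, 5)
[3] R2 /= 5  ⇒  (0, 0, 1)
     R0 -= 5·R2  ⇒  (1, 0, 0)
     R1 -= 1·R2  ⇒  (0, 1, 0)

rank = 3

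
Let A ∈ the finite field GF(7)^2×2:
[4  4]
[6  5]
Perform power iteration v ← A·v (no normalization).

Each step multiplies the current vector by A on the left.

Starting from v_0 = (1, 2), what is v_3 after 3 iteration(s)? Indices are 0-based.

v_3 = (6, 4)

v_0 = (1, 2).
v_1 = A·v_0 = (5, 2).
v_2 = A·v_1 = (0, 5).
v_3 = A·v_2 = (6, 4).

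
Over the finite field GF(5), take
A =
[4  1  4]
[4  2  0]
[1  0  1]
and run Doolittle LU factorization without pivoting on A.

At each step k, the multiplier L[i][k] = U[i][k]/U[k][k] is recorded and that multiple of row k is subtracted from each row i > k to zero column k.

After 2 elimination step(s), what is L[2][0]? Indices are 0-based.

L[2][0] = 4

Step 1: pivot at (0,0) is 4.
  row1 ← row1 − (1)·row0  ⇒  L[1][0]=1, U row1=(0, 1, 1)
  row2 ← row2 − (4)·row0  ⇒  L[2][0]=4, U row2=(0, 1, 0)
Step 2: pivot at (1,1) is 1.
  row2 ← row2 − (1)·row1  ⇒  L[2][1]=1, U row2=(0, 0, 4)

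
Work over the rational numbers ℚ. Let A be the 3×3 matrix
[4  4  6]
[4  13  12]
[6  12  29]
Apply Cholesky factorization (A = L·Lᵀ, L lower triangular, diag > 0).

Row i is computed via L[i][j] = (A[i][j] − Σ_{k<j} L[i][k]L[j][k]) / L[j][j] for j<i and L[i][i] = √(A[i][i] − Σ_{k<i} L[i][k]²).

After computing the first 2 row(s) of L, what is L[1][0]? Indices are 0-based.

L[1][0] = 2

Step 1: L[0][0] = √(4) = 2.
  L[1][0] = (4) / L[0][0] = 2.
Step 2: L[1][1] = √(9) = 3.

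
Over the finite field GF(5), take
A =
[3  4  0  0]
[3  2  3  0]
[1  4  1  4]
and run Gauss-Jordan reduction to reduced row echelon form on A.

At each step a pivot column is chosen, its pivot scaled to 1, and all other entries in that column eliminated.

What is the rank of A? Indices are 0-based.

rank = 3

pivot(0,0)=3: scale R0 → (1, 3, 0, 0)
  clear (1,0): R1 −= (3)R0 → (0, 3, 3, 0)
  clear (2,0): R2 −= (1)R0 → (0, 1, 1, 4)
pivot(1,1)=3: scale R1 → (0, 1, 1, 0)
  clear (0,1): R0 −= (3)R1 → (1, 0, 2, 0)
  clear (2,1): R2 −= (1)R1 → (0, 0, 0, 4)
col 2: no nonzero at/below row 2; advance.
pivot(2,3)=4: scale R2 → (0, 0, 0, 1)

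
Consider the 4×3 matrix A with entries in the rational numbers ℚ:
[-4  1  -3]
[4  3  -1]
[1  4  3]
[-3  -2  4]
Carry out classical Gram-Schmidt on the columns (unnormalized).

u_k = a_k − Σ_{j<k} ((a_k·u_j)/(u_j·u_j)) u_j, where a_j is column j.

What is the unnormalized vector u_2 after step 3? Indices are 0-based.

u_2 = (-151/52, -127/156, 511/156, 605/156)

Step 1: u_0 = a_0 = (-4, 4, 1, -3).
Step 2: u_1 = a_1 − (3/7)·u_0 = (19/7, 9/7, 25/7, -5/7).
Step 3: u_2 = a_2 − (-1/42)·u_0 − (-11/156)·u_1 = (-151/52, -127/156, 511/156, 605/156).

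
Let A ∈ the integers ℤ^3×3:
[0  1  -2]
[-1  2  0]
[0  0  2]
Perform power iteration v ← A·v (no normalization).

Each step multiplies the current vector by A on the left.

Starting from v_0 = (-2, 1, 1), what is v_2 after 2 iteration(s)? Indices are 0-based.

v_0 = (-2, 1, 1).
v_1 = A·v_0 = (-1, 4, 2).
v_2 = A·v_1 = (0, 9, 4).

v_2 = (0, 9, 4)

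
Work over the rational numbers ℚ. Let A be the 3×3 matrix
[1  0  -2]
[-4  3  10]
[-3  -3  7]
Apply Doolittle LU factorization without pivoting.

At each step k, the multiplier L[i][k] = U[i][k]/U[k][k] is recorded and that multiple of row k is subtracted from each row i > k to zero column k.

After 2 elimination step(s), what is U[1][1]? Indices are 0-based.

U[1][1] = 3

[col 0] pivot 1
  R1 -= -4*R0 → (0, 3, 2)  (L[1][0] := -4)
  R2 -= -3*R0 → (0, -3, 1)  (L[2][0] := -3)
[col 1] pivot 3
  R2 -= -1*R1 → (0, 0, 3)  (L[2][1] := -1)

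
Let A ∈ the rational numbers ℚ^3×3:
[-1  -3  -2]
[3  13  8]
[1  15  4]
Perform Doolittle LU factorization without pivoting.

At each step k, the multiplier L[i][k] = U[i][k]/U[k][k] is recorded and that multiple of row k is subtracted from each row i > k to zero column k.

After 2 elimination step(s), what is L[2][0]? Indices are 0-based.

L[2][0] = -1

[col 0] pivot -1
  R1 -= -3*R0 → (0, 4, 2)  (L[1][0] := -3)
  R2 -= -1*R0 → (0, 12, 2)  (L[2][0] := -1)
[col 1] pivot 4
  R2 -= 3*R1 → (0, 0, -4)  (L[2][1] := 3)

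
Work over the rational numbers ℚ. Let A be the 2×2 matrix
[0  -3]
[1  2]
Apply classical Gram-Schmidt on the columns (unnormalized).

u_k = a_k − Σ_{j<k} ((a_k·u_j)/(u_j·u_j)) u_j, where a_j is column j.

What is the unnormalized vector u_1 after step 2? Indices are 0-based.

Step 1: u_0 = a_0 = (0, 1).
Step 2: u_1 = a_1 − (2)·u_0 = (-3, 0).

u_1 = (-3, 0)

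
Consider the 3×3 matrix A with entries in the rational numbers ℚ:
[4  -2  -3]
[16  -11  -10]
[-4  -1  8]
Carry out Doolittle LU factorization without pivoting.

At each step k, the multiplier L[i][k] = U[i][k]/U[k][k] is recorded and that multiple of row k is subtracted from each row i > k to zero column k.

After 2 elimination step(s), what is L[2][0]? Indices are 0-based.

[col 0] pivot 4
  R1 -= 4*R0 → (0, -3, 2)  (L[1][0] := 4)
  R2 -= -1*R0 → (0, -3, 5)  (L[2][0] := -1)
[col 1] pivot -3
  R2 -= 1*R1 → (0, 0, 3)  (L[2][1] := 1)

L[2][0] = -1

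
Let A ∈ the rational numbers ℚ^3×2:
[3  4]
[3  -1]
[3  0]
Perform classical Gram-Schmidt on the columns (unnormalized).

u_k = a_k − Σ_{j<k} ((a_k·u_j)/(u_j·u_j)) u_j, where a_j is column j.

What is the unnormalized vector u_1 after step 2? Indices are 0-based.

Step 1: u_0 = a_0 = (3, 3, 3).
Step 2: u_1 = a_1 − (1/3)·u_0 = (3, -2, -1).

u_1 = (3, -2, -1)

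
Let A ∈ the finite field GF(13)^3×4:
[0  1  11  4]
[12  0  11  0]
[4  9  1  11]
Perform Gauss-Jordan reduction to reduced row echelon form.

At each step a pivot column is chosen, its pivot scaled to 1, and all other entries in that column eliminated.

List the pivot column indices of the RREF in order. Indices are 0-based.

pivot columns: 0, 1, 2

step 1: exchange rows 0,1
step 1: normalize row 0 (÷12) = (1, 0, 2, 0)
  row 2: subtract 4×row0 = (0, 9, 6, 11)
step 2: normalize row 1 (÷1) = (0, 1, 11, 4)
  row 2: subtract 9×row1 = (0, 0, 11, 1)
step 3: normalize row 2 (÷11) = (0, 0, 1, 6)
  row 0: subtract 2×row2 = (1, 0, 0, 1)
  row 1: subtract 11×row2 = (0, 1, 0, 3)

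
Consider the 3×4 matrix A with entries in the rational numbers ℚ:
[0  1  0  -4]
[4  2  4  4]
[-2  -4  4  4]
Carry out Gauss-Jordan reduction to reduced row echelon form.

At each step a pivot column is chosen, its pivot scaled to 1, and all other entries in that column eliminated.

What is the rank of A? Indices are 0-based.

rank = 3

pivot(0,0): swap R0↔R1
pivot(0,0)=4: scale R0 → (1, 1/2, 1, 1)
  clear (2,0): R2 −= (-2)R0 → (0, -3, 6, 6)
pivot(1,1)=1: scale R1 → (0, 1, 0, -4)
  clear (0,1): R0 −= (1/2)R1 → (1, 0, 1, 3)
  clear (2,1): R2 −= (-3)R1 → (0, 0, 6, -6)
pivot(2,2)=6: scale R2 → (0, 0, 1, -1)
  clear (0,2): R0 −= (1)R2 → (1, 0, 0, 4)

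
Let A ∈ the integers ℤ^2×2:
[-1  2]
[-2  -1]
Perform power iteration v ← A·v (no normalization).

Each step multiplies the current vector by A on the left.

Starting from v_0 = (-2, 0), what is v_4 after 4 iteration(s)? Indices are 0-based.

v_0 = (-2, 0).
v_1 = A·v_0 = (2, 4).
v_2 = A·v_1 = (6, -8).
v_3 = A·v_2 = (-22, -4).
v_4 = A·v_3 = (14, 48).

v_4 = (14, 48)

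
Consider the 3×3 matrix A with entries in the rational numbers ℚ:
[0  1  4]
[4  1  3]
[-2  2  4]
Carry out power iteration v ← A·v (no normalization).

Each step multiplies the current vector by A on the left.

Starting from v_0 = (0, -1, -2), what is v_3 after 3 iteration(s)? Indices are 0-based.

v_3 = (-217, -369, -196)

v_0 = (0, -1, -2).
v_1 = A·v_0 = (-9, -7, -10).
v_2 = A·v_1 = (-47, -73, -36).
v_3 = A·v_2 = (-217, -369, -196).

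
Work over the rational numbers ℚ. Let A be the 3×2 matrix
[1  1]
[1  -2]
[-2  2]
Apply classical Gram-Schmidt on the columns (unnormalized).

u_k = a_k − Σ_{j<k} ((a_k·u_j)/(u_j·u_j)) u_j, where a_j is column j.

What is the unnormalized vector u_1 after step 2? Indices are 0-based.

u_1 = (11/6, -7/6, 1/3)

Step 1: u_0 = a_0 = (1, 1, -2).
Step 2: u_1 = a_1 − (-5/6)·u_0 = (11/6, -7/6, 1/3).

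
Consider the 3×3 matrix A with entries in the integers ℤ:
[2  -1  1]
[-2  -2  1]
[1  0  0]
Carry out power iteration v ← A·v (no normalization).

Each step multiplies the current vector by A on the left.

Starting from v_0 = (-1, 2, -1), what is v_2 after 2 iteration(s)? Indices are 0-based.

v_2 = (-8, 15, -5)

v_0 = (-1, 2, -1).
v_1 = A·v_0 = (-5, -3, -1).
v_2 = A·v_1 = (-8, 15, -5).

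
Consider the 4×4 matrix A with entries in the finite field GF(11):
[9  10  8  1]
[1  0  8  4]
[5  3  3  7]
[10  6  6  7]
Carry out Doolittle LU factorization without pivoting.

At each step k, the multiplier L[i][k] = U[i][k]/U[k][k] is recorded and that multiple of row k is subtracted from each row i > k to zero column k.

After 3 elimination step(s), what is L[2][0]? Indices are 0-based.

Step 1: pivot at (0,0) is 9.
  row1 ← row1 − (5)·row0  ⇒  L[1][0]=5, U row1=(0, 5, 1, 10)
  row2 ← row2 − (3)·row0  ⇒  L[2][0]=3, U row2=(0, 6, 1, 4)
  row3 ← row3 − (6)·row0  ⇒  L[3][0]=6, U row3=(0, 1, 2, 1)
Step 2: pivot at (1,1) is 5.
  row2 ← row2 − (10)·row1  ⇒  L[2][1]=10, U row2=(0, 0, 2, 3)
  row3 ← row3 − (9)·row1  ⇒  L[3][1]=9, U row3=(0, 0, 4, 10)
Step 3: pivot at (2,2) is 2.
  row3 ← row3 − (2)·row2  ⇒  L[3][2]=2, U row3=(0, 0, 0, 4)

L[2][0] = 3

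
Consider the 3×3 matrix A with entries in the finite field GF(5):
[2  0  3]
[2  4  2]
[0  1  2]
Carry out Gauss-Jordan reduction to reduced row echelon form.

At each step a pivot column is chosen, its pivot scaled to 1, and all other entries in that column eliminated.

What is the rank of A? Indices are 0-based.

rank = 3

step 1: normalize row 0 (÷2) = (1, 0, 4)
  row 1: subtract 2×row0 = (0, 4, 4)
step 2: normalize row 1 (÷4) = (0, 1, 1)
  row 2: subtract 1×row1 = (0, 0, 1)
step 3: normalize row 2 (÷1) = (0, 0, 1)
  row 0: subtract 4×row2 = (1, 0, 0)
  row 1: subtract 1×row2 = (0, 1, 0)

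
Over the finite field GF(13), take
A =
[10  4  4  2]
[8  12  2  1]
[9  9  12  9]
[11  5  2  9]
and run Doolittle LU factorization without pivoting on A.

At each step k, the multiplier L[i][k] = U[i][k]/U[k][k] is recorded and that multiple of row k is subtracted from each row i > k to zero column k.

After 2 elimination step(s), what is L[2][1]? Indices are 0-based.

L[2][1] = 8

Step 1: pivot at (0,0) is 10.
  row1 ← row1 − (6)·row0  ⇒  L[1][0]=6, U row1=(0, 1, 4, 2)
  row2 ← row2 − (10)·row0  ⇒  L[2][0]=10, U row2=(0, 8, 11, 2)
  row3 ← row3 − (5)·row0  ⇒  L[3][0]=5, U row3=(0, 11, 8, 12)
Step 2: pivot at (1,1) is 1.
  row2 ← row2 − (8)·row1  ⇒  L[2][1]=8, U row2=(0, 0, 5, 12)
  row3 ← row3 − (11)·row1  ⇒  L[3][1]=11, U row3=(0, 0, 3, 3)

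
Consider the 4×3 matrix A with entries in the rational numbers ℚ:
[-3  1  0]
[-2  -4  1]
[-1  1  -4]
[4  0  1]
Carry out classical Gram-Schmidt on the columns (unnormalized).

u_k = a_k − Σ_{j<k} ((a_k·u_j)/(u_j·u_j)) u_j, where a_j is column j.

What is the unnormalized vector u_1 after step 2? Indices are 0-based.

Step 1: u_0 = a_0 = (-3, -2, -1, 4).
Step 2: u_1 = a_1 − (2/15)·u_0 = (7/5, -56/15, 17/15, -8/15).

u_1 = (7/5, -56/15, 17/15, -8/15)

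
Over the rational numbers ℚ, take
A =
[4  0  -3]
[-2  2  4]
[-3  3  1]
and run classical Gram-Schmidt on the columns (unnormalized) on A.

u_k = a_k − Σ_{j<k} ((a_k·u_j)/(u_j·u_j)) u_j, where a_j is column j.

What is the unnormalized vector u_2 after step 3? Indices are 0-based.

u_2 = (0, 30/13, -20/13)

Step 1: u_0 = a_0 = (4, -2, -3).
Step 2: u_1 = a_1 − (-13/29)·u_0 = (52/29, 32/29, 48/29).
Step 3: u_2 = a_2 − (-23/29)·u_0 − (5/52)·u_1 = (0, 30/13, -20/13).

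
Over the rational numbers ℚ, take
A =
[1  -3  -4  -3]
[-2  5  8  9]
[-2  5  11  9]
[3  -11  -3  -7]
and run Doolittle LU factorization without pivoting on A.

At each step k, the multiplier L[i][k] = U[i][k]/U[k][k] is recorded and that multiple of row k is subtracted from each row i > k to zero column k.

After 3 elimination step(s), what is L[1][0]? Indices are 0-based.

L[1][0] = -2

k=0: U[0][0]=1
  eliminate (1,0): mult=-2, new row 1: (0, -1, 0, 3); set L[1][0]=-2
  eliminate (2,0): mult=-2, new row 2: (0, -1, 3, 3); set L[2][0]=-2
  eliminate (3,0): mult=3, new row 3: (0, -2, 9, 2); set L[3][0]=3
k=1: U[1][1]=-1
  eliminate (2,1): mult=1, new row 2: (0, 0, 3, 0); set L[2][1]=1
  eliminate (3,1): mult=2, new row 3: (0, 0, 9, -4); set L[3][1]=2
k=2: U[2][2]=3
  eliminate (3,2): mult=3, new row 3: (0, 0, 0, -4); set L[3][2]=3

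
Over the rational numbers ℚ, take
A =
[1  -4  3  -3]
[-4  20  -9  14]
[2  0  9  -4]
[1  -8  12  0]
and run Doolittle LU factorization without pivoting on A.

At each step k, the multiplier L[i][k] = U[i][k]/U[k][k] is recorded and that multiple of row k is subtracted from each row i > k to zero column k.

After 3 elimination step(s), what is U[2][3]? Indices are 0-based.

Step 1: pivot at (0,0) is 1.
  row1 ← row1 − (-4)·row0  ⇒  L[1][0]=-4, U row1=(0, 4, 3, 2)
  row2 ← row2 − (2)·row0  ⇒  L[2][0]=2, U row2=(0, 8, 3, 2)
  row3 ← row3 − (1)·row0  ⇒  L[3][0]=1, U row3=(0, -4, 9, 3)
Step 2: pivot at (1,1) is 4.
  row2 ← row2 − (2)·row1  ⇒  L[2][1]=2, U row2=(0, 0, -3, -2)
  row3 ← row3 − (-1)·row1  ⇒  L[3][1]=-1, U row3=(0, 0, 12, 5)
Step 3: pivot at (2,2) is -3.
  row3 ← row3 − (-4)·row2  ⇒  L[3][2]=-4, U row3=(0, 0, 0, -3)

U[2][3] = -2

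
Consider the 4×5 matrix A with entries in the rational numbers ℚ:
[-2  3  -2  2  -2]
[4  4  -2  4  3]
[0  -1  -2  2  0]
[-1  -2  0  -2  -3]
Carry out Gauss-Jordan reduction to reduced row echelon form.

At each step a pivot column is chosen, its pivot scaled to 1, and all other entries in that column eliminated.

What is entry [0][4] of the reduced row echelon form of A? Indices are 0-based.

step 1: normalize row 0 (÷-2) = (1, -3/2, 1, -1, 1)
  row 1: subtract 4×row0 = (0, 10, -6, 8, -1)
  row 3: subtract -1×row0 = (0, -7/2, 1, -3, -2)
step 2: normalize row 1 (÷10) = (0, 1, -3/5, 4/5, -1/10)
  row 0: subtract -3/2×row1 = (1, 0, 1/10, 1/5, 17/20)
  row 2: subtract -1×row1 = (0, 0, -13/5, 14/5, -1/10)
  row 3: subtract -7/2×row1 = (0, 0, -11/10, -1/5, -47/20)
step 3: normalize row 2 (÷-13/5) = (0, 0, 1, -14/13, 1/26)
  row 0: subtract 1/10×row2 = (1, 0, 0, 4/13, 11/13)
  row 1: subtract -3/5×row2 = (0, 1, 0, 2/13, -1/13)
  row 3: subtract -11/10×row2 = (0, 0, 0, -18/13, -30/13)
step 4: normalize row 3 (÷-18/13) = (0, 0, 0, 1, 5/3)
  row 0: subtract 4/13×row3 = (1, 0, 0, 0, 1/3)
  row 1: subtract 2/13×row3 = (0, 1, 0, 0, -1/3)
  row 2: subtract -14/13×row3 = (0, 0, 1, 0, 11/6)

M[0][4] = 1/3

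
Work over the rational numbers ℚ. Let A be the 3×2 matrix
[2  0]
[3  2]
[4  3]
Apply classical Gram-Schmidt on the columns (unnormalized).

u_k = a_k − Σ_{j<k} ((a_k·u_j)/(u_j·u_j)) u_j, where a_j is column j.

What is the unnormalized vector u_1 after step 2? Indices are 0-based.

u_1 = (-36/29, 4/29, 15/29)

Step 1: u_0 = a_0 = (2, 3, 4).
Step 2: u_1 = a_1 − (18/29)·u_0 = (-36/29, 4/29, 15/29).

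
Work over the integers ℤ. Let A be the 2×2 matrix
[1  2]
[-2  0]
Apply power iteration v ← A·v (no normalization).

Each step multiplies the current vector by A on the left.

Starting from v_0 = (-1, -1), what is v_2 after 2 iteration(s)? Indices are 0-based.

v_0 = (-1, -1).
v_1 = A·v_0 = (-3, 2).
v_2 = A·v_1 = (1, 6).

v_2 = (1, 6)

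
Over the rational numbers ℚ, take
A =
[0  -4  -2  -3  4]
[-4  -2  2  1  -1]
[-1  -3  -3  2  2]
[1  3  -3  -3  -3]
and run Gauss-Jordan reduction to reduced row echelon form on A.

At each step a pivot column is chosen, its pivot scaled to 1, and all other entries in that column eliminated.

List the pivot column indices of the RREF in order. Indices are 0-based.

pivot columns: 0, 1, 2, 3

pivot(0,0): swap R0↔R1
pivot(0,0)=-4: scale R0 → (1, 1/2, -1/2, -1/4, 1/4)
  clear (2,0): R2 −= (-1)R0 → (0, -5/2, -7/2, 7/4, 9/4)
  clear (3,0): R3 −= (1)R0 → (0, 5/2, -5/2, -11/4, -13/4)
pivot(1,1)=-4: scale R1 → (0, 1, 1/2, 3/4, -1)
  clear (0,1): R0 −= (1/2)R1 → (1, 0, -3/4, -5/8, 3/4)
  clear (2,1): R2 −= (-5/2)R1 → (0, 0, -9/4, 29/8, -1/4)
  clear (3,1): R3 −= (5/2)R1 → (0, 0, -15/4, -37/8, -3/4)
pivot(2,2)=-9/4: scale R2 → (0, 0, 1, -29/18, 1/9)
  clear (0,2): R0 −= (-3/4)R2 → (1, 0, 0, -11/6, 5/6)
  clear (1,2): R1 −= (1/2)R2 → (0, 1, 0, 14/9, -19/18)
  clear (3,2): R3 −= (-15/4)R2 → (0, 0, 0, -32/3, -1/3)
pivot(3,3)=-32/3: scale R3 → (0, 0, 0, 1, 1/32)
  clear (0,3): R0 −= (-11/6)R3 → (1, 0, 0, 0, 57/64)
  clear (1,3): R1 −= (14/9)R3 → (0, 1, 0, 0, -53/48)
  clear (2,3): R2 −= (-29/18)R3 → (0, 0, 1, 0, 31/192)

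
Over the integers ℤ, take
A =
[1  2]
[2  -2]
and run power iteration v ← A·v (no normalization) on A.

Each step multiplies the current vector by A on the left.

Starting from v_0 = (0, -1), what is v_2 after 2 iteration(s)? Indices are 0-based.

v_2 = (2, -8)

v_0 = (0, -1).
v_1 = A·v_0 = (-2, 2).
v_2 = A·v_1 = (2, -8).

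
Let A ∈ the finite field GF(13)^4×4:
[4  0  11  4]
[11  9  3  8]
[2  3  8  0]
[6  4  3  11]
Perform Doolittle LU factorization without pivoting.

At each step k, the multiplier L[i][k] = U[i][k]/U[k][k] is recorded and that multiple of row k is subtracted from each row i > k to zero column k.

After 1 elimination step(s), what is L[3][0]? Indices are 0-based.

k=0: U[0][0]=4
  eliminate (1,0): mult=6, new row 1: (0, 9, 2, 10); set L[1][0]=6
  eliminate (2,0): mult=7, new row 2: (0, 3, 9, 11); set L[2][0]=7
  eliminate (3,0): mult=8, new row 3: (0, 4, 6, 5); set L[3][0]=8

L[3][0] = 8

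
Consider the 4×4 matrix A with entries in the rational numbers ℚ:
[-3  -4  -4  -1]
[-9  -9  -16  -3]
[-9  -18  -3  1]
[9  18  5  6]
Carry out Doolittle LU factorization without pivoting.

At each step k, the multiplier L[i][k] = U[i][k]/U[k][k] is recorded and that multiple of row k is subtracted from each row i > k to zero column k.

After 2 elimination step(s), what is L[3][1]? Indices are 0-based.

L[3][1] = 2

k=0: U[0][0]=-3
  eliminate (1,0): mult=3, new row 1: (0, 3, -4, 0); set L[1][0]=3
  eliminate (2,0): mult=3, new row 2: (0, -6, 9, 4); set L[2][0]=3
  eliminate (3,0): mult=-3, new row 3: (0, 6, -7, 3); set L[3][0]=-3
k=1: U[1][1]=3
  eliminate (2,1): mult=-2, new row 2: (0, 0, 1, 4); set L[2][1]=-2
  eliminate (3,1): mult=2, new row 3: (0, 0, 1, 3); set L[3][1]=2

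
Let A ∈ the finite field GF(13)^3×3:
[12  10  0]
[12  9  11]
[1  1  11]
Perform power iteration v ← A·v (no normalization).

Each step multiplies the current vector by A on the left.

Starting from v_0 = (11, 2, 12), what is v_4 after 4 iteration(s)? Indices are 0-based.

v_0 = (11, 2, 12).
v_1 = A·v_0 = (9, 9, 2).
v_2 = A·v_1 = (3, 3, 1).
v_3 = A·v_2 = (1, 9, 4).
v_4 = A·v_3 = (11, 7, 2).

v_4 = (11, 7, 2)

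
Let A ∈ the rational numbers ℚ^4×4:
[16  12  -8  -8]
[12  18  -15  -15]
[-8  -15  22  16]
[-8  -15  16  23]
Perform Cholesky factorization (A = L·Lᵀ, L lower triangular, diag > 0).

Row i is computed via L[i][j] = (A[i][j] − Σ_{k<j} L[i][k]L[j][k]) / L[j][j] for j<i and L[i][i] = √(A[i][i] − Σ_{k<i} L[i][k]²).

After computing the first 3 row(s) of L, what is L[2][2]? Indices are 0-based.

L[2][2] = 3

Step 1: L[0][0] = √(16) = 4.
  L[1][0] = (12) / L[0][0] = 3.
Step 2: L[1][1] = √(9) = 3.
  L[2][0] = (-8) / L[0][0] = -2.
  L[2][1] = (-9) / L[1][1] = -3.
Step 3: L[2][2] = √(9) = 3.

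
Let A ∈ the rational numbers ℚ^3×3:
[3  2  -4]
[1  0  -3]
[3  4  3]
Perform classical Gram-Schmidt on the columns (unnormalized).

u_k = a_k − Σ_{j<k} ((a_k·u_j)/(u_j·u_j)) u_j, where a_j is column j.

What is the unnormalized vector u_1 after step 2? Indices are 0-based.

Step 1: u_0 = a_0 = (3, 1, 3).
Step 2: u_1 = a_1 − (18/19)·u_0 = (-16/19, -18/19, 22/19).

u_1 = (-16/19, -18/19, 22/19)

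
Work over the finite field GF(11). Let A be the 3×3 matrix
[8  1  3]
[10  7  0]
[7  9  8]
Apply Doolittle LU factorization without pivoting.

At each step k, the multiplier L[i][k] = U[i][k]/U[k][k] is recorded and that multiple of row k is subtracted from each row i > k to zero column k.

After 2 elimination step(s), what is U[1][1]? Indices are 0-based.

Step 1: pivot at (0,0) is 8.
  row1 ← row1 − (4)·row0  ⇒  L[1][0]=4, U row1=(0, 3, 10)
  row2 ← row2 − (5)·row0  ⇒  L[2][0]=5, U row2=(0, 4, 4)
Step 2: pivot at (1,1) is 3.
  row2 ← row2 − (5)·row1  ⇒  L[2][1]=5, U row2=(0, 0, 9)

U[1][1] = 3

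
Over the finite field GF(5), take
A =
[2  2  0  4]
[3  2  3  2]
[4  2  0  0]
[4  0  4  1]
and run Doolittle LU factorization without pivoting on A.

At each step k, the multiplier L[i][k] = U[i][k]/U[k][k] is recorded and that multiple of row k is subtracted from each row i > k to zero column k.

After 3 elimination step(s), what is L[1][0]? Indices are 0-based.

[col 0] pivot 2
  R1 -= 4*R0 → (0, 4, 3, 1)  (L[1][0] := 4)
  R2 -= 2*R0 → (0, 3, 0, 2)  (L[2][0] := 2)
  R3 -= 2*R0 → (0, 1, 4, 3)  (L[3][0] := 2)
[col 1] pivot 4
  R2 -= 2*R1 → (0, 0, 4, 0)  (L[2][1] := 2)
  R3 -= 4*R1 → (0, 0, 2, 4)  (L[3][1] := 4)
[col 2] pivot 4
  R3 -= 3*R2 → (0, 0, 0, 4)  (L[3][2] := 3)

L[1][0] = 4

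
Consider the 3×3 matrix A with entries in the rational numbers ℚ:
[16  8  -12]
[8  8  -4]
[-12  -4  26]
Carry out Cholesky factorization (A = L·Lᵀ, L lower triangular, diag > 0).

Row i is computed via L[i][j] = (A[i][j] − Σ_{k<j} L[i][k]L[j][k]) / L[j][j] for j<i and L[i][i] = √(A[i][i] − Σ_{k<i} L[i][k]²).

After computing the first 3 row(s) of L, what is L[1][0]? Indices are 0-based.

Step 1: L[0][0] = √(16) = 4.
  L[1][0] = (8) / L[0][0] = 2.
Step 2: L[1][1] = √(4) = 2.
  L[2][0] = (-12) / L[0][0] = -3.
  L[2][1] = (2) / L[1][1] = 1.
Step 3: L[2][2] = √(16) = 4.

L[1][0] = 2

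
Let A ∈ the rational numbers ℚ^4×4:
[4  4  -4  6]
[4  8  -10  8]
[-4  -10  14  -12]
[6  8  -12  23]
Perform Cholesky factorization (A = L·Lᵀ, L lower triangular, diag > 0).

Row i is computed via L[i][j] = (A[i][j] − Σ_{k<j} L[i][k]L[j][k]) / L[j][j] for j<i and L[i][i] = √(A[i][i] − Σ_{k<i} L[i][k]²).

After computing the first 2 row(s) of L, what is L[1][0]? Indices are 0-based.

L[1][0] = 2

Step 1: L[0][0] = √(4) = 2.
  L[1][0] = (4) / L[0][0] = 2.
Step 2: L[1][1] = √(4) = 2.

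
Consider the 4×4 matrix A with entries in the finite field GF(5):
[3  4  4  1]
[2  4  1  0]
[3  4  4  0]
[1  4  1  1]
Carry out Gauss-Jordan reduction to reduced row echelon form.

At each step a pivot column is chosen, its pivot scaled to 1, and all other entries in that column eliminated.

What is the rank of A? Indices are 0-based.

rank = 4

step 1: normalize row 0 (÷3) = (1, 3, 3, 2)
  row 1: subtract 2×row0 = (0, 3, 0, 1)
  row 2: subtract 3×row0 = (0, 0, 0, 4)
  row 3: subtract 1×row0 = (0, 1, 3, 4)
step 2: normalize row 1 (÷3) = (0, 1, 0, 2)
  row 0: subtract 3×row1 = (1, 0, 3, 1)
  row 3: subtract 1×row1 = (0, 0, 3, 2)
step 3: exchange rows 2,3
step 3: normalize row 2 (÷3) = (0, 0, 1, 4)
  row 0: subtract 3×row2 = (1, 0, 0, 4)
step 4: normalize row 3 (÷4) = (0, 0, 0, 1)
  row 0: subtract 4×row3 = (1, 0, 0, 0)
  row 1: subtract 2×row3 = (0, 1, 0, 0)
  row 2: subtract 4×row3 = (0, 0, 1, 0)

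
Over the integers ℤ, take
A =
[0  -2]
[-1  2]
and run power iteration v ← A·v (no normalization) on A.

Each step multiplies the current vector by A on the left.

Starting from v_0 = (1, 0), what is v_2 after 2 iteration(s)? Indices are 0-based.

v_0 = (1, 0).
v_1 = A·v_0 = (0, -1).
v_2 = A·v_1 = (2, -2).

v_2 = (2, -2)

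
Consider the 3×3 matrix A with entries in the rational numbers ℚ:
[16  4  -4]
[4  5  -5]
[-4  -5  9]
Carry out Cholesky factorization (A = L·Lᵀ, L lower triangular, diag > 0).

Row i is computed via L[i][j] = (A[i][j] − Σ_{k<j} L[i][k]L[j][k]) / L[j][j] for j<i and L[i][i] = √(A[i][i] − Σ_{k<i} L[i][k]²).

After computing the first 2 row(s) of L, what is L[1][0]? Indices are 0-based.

L[1][0] = 1

Step 1: L[0][0] = √(16) = 4.
  L[1][0] = (4) / L[0][0] = 1.
Step 2: L[1][1] = √(4) = 2.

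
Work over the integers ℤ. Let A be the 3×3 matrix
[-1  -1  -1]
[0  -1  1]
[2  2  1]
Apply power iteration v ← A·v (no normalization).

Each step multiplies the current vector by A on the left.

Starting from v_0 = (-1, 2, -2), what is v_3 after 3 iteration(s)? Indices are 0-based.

v_0 = (-1, 2, -2).
v_1 = A·v_0 = (1, -4, 0).
v_2 = A·v_1 = (3, 4, -6).
v_3 = A·v_2 = (-1, -10, 8).

v_3 = (-1, -10, 8)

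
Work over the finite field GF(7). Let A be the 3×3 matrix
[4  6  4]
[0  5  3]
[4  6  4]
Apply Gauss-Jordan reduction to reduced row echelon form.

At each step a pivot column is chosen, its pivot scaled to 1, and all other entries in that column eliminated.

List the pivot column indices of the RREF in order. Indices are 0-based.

step 1: normalize row 0 (÷4) = (1, 5, 1)
  row 2: subtract 4×row0 = (0, 0, 0)
step 2: normalize row 1 (÷5) = (0, 1, 2)
  row 0: subtract 5×row1 = (1, 0, 5)
skip col 2 (zero from row 2)

pivot columns: 0, 1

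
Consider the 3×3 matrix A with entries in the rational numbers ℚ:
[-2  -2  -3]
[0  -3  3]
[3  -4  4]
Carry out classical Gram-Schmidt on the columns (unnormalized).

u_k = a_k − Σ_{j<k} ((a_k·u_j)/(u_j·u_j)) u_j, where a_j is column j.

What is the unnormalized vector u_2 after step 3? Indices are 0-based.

Step 1: u_0 = a_0 = (-2, 0, 3).
Step 2: u_1 = a_1 − (-8/13)·u_0 = (-42/13, -3, -28/13).
Step 3: u_2 = a_2 − (18/13)·u_0 − (-103/313)·u_1 = (-405/313, 630/313, -270/313).

u_2 = (-405/313, 630/313, -270/313)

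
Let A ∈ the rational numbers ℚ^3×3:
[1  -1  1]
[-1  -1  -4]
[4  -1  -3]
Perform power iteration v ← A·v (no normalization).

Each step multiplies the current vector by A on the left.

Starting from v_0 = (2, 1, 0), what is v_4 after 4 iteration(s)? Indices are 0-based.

v_0 = (2, 1, 0).
v_1 = A·v_0 = (1, -3, 7).
v_2 = A·v_1 = (11, -26, -14).
v_3 = A·v_2 = (23, 71, 112).
v_4 = A·v_3 = (64, -542, -315).

v_4 = (64, -542, -315)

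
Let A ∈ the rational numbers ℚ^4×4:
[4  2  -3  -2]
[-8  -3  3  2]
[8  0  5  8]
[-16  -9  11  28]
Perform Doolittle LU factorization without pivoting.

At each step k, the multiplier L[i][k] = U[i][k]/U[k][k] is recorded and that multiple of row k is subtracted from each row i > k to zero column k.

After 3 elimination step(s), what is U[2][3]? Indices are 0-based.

k=0: U[0][0]=4
  eliminate (1,0): mult=-2, new row 1: (0, 1, -3, -2); set L[1][0]=-2
  eliminate (2,0): mult=2, new row 2: (0, -4, 11, 12); set L[2][0]=2
  eliminate (3,0): mult=-4, new row 3: (0, -1, -1, 20); set L[3][0]=-4
k=1: U[1][1]=1
  eliminate (2,1): mult=-4, new row 2: (0, 0, -1, 4); set L[2][1]=-4
  eliminate (3,1): mult=-1, new row 3: (0, 0, -4, 18); set L[3][1]=-1
k=2: U[2][2]=-1
  eliminate (3,2): mult=4, new row 3: (0, 0, 0, 2); set L[3][2]=4

U[2][3] = 4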